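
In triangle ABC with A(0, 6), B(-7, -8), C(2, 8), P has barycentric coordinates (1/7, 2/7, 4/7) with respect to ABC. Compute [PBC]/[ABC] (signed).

1/7

The signed ratio [PBC]/[ABC] equals the barycentric coordinate of P at vertex A, which is 1/7.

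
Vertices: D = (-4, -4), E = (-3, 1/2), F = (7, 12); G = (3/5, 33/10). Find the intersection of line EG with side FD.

(3/2, 4)

Barycentric coordinates of G with respect to DEF: (2/5, 1/5, 2/5).
On side FD the E-coordinate is zero; dropping G's E-weight 1/5 and renormalizing the remaining 2/5 : 2/5 gives weights 1/2, 1/2 on F, D.
H = (1/2)·(7, 12) + (1/2)·(-4, -4) = (3/2, 4).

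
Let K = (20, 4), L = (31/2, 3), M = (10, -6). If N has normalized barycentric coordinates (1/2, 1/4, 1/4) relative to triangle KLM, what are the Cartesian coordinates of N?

(131/8, 5/4)

N = (1/2)·K + (1/4)·L + (1/4)·M.
x-coordinate: (1/2)·20 + (1/4)·(31/2) + (1/4)·10 = 131/8.
y-coordinate: (1/2)·4 + (1/4)·3 + (1/4)·(-6) = 5/4.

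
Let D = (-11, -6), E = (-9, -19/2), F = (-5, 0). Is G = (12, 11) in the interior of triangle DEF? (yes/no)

Barycentric coordinates of G: (-235/66, 12/11, 229/66).
The three coordinates are negative, positive, positive; a point is interior exactly when all three are positive.

no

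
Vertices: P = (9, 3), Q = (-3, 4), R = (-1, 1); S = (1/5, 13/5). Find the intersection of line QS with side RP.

(7/3, 5/3)

Barycentric coordinates of S with respect to PQR: (1/5, 2/5, 2/5).
On side RP the Q-coordinate is zero; dropping S's Q-weight 2/5 and renormalizing the remaining 2/5 : 1/5 gives weights 2/3, 1/3 on R, P.
T = (2/3)·(-1, 1) + (1/3)·(9, 3) = (7/3, 5/3).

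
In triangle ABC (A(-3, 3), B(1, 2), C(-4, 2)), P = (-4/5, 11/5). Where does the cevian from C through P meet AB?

Barycentric coordinates of P with respect to ABC: (1/5, 3/5, 1/5).
On side AB the C-coordinate is zero; dropping P's C-weight 1/5 and renormalizing the remaining 1/5 : 3/5 gives weights 1/4, 3/4 on A, B.
Q = (1/4)·(-3, 3) + (3/4)·(1, 2) = (0, 9/4).

(0, 9/4)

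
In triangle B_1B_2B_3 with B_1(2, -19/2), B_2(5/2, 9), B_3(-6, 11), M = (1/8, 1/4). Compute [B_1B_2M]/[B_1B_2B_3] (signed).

[B_1B_2B_3] = ½·(2·(9−11) + (5/2)·(11−(-19/2)) + (-6)·(-19/2−9)) = ½·(-4 + 205/4 + 111) = 633/8.
[B_1B_2M] = ½·(2·(9−(1/4)) + (5/2)·(1/4−(-19/2)) + (1/8)·(-19/2−9)) = ½·(35/2 + 195/8 − 37/16) = 633/32, so the ratio is (633/32)/(633/8) = 1/4.

1/4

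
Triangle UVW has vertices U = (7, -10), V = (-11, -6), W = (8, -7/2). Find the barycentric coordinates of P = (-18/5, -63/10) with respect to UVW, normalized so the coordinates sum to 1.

(1/5, 3/5, 1/5)

Signed area of the reference triangle: [UVW] = ½·(7·(-6−(-7/2)) + (-11)·(-7/2−(-10)) + 8·(-10−(-6))) = ½·(-35/2 − 143/2 − 32) = -121/2.
[PVW] = ½·((-18/5)·(-6−(-7/2)) + (-11)·(-7/2−(-63/10)) + 8·(-63/10−(-6))) = ½·(9 − 154/5 − 12/5) = -121/10, so the U-coordinate is (-121/10)/(-121/2) = 1/5.
[UPW] = ½·(7·(-63/10−(-7/2)) + (-18/5)·(-7/2−(-10)) + 8·(-10−(-63/10))) = ½·(-98/5 − 117/5 − 148/5) = -363/10, so the V-coordinate is 3/5.
[UVP] = ½·(7·(-6−(-63/10)) + (-11)·(-63/10−(-10)) + (-18/5)·(-10−(-6))) = ½·(21/10 − 407/10 + 72/5) = -121/10, so the W-coordinate is 1/5.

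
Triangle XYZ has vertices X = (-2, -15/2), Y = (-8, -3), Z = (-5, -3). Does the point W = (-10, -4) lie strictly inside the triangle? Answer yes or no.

no

Barycentric coordinates of W: (2/9, 17/9, -10/9).
The three coordinates are positive, positive, negative; a point is interior exactly when all three are positive.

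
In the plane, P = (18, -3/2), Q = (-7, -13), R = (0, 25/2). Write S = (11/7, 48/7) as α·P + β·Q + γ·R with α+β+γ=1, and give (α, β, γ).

Signed area of the reference triangle: [PQR] = ½·(18·(-13−(25/2)) + (-7)·(25/2−(-3/2)) + 0·(-3/2−(-13))) = ½·(-459 − 98 + 0) = -557/2.
[SQR] = ½·((11/7)·(-13−(25/2)) + (-7)·(25/2−(48/7)) + 0·(48/7−(-13))) = ½·(-561/14 − 79/2 + 0) = -557/14, so the P-coordinate is (-557/14)/(-557/2) = 1/7.
[PSR] = ½·(18·(48/7−(25/2)) + (11/7)·(25/2−(-3/2)) + 0·(-3/2−(48/7))) = ½·(-711/7 + 22 + 0) = -557/14, so the Q-coordinate is 1/7.
[PQS] = ½·(18·(-13−(48/7)) + (-7)·(48/7−(-3/2)) + (11/7)·(-3/2−(-13))) = ½·(-2502/7 − 117/2 + 253/14) = -2785/14, so the R-coordinate is 5/7.

(1/7, 1/7, 5/7)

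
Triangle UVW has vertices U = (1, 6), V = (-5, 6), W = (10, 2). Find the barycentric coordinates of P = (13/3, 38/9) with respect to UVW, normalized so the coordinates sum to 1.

Signed area of the reference triangle: [UVW] = ½·(1·(6−2) + (-5)·(2−6) + 10·(6−6)) = ½·(4 + 20 + 0) = 12.
[PVW] = ½·((13/3)·(6−2) + (-5)·(2−(38/9)) + 10·(38/9−6)) = ½·(52/3 + 100/9 − 160/9) = 16/3, so the U-coordinate is (16/3)/12 = 4/9.
[UPW] = ½·(1·(38/9−2) + (13/3)·(2−6) + 10·(6−(38/9))) = ½·(20/9 − 52/3 + 160/9) = 4/3, so the V-coordinate is 1/9.
[UVP] = ½·(1·(6−(38/9)) + (-5)·(38/9−6) + (13/3)·(6−6)) = ½·(16/9 + 80/9 + 0) = 16/3, so the W-coordinate is 4/9.
Check: 4/9 + 1/9 + 4/9 = 1.

(4/9, 1/9, 4/9)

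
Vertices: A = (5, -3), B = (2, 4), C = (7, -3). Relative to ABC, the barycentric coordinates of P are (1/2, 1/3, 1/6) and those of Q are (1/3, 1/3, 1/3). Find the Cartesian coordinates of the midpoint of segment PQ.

Barycentric coordinates of the midpoint are the average: (5/12, 1/3, 1/4).
Converting: (5/12)·A + (1/3)·B + (1/4)·C = (9/2, -2/3).

(9/2, -2/3)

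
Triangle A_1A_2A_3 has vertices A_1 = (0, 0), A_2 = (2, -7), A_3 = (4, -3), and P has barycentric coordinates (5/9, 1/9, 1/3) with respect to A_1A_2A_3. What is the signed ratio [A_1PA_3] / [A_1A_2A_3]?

The signed ratio [A_1PA_3]/[A_1A_2A_3] equals the barycentric coordinate of P at vertex A_2, which is 1/9.

1/9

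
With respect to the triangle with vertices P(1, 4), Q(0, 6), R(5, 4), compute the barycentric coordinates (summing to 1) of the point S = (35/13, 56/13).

Signed area of the reference triangle: [PQR] = ½·(1·(6−4) + 0·(4−4) + 5·(4−6)) = ½·(2 + 0 − 10) = -4.
[SQR] = ½·((35/13)·(6−4) + 0·(4−(56/13)) + 5·(56/13−6)) = ½·(70/13 + 0 − 110/13) = -20/13, so the P-coordinate is (-20/13)/(-4) = 5/13.
[PSR] = ½·(1·(56/13−4) + (35/13)·(4−4) + 5·(4−(56/13))) = ½·(4/13 + 0 − 20/13) = -8/13, so the Q-coordinate is 2/13.
[PQS] = ½·(1·(6−(56/13)) + 0·(56/13−4) + (35/13)·(4−6)) = ½·(22/13 + 0 − 70/13) = -24/13, so the R-coordinate is 6/13.

(5/13, 2/13, 6/13)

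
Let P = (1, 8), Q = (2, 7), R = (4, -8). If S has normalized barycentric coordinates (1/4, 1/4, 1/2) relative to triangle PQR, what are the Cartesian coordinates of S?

(11/4, -1/4)

S = (1/4)·P + (1/4)·Q + (1/2)·R.
x-coordinate: (1/4)·1 + (1/4)·2 + (1/2)·4 = 11/4.
y-coordinate: (1/4)·8 + (1/4)·7 + (1/2)·(-8) = -1/4.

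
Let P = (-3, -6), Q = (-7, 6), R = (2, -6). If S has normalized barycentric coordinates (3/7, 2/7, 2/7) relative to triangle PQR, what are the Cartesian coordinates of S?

S = (3/7)·P + (2/7)·Q + (2/7)·R.
x-coordinate: (3/7)·(-3) + (2/7)·(-7) + (2/7)·2 = -19/7.
y-coordinate: (3/7)·(-6) + (2/7)·6 + (2/7)·(-6) = -18/7.

(-19/7, -18/7)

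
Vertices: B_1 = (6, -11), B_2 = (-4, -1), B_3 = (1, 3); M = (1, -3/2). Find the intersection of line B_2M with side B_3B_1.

(8/3, -5/3)

Barycentric coordinates of M with respect to B_1B_2B_3: (1/4, 1/4, 1/2).
On side B_3B_1 the B_2-coordinate is zero; dropping M's B_2-weight 1/4 and renormalizing the remaining 1/2 : 1/4 gives weights 2/3, 1/3 on B_3, B_1.
N = (2/3)·(1, 3) + (1/3)·(6, -11) = (8/3, -5/3).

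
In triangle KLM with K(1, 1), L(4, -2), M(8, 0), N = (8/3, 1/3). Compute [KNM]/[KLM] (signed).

1/6

[KLM] = ½·(1·(-2−0) + 4·(0−1) + 8·(1−(-2))) = ½·(-2 − 4 + 24) = 9.
[KNM] = ½·(1·(1/3−0) + (8/3)·(0−1) + 8·(1−(1/3))) = ½·(1/3 − 8/3 + 16/3) = 3/2, so the ratio is (3/2)/9 = 1/6.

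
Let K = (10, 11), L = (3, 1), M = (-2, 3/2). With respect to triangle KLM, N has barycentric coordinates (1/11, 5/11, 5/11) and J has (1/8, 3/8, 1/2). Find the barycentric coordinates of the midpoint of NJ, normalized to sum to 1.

Since both coordinate triples sum to 1, the midpoint's barycentrics are the componentwise average.
(1/11+1/8)/2 = 19/176; similarly 73/176 and 21/44.

(19/176, 73/176, 21/44)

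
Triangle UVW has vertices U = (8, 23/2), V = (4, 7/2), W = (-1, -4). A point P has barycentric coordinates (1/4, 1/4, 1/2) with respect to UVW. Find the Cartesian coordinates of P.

P = (1/4)·U + (1/4)·V + (1/2)·W.
x-coordinate: (1/4)·8 + (1/4)·4 + (1/2)·(-1) = 5/2.
y-coordinate: (1/4)·(23/2) + (1/4)·(7/2) + (1/2)·(-4) = 7/4.

(5/2, 7/4)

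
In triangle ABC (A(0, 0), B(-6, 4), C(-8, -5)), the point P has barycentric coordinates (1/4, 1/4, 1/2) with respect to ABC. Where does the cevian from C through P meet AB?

Line CP meets AB where the C-coordinate vanishes; zeroing P's C-weight and renormalizing leaves A, B-weights 1/4 : 1/4 → (1/2, 1/2).
So Q = (1/2)·A + (1/2)·B = (-3, 2).

(-3, 2)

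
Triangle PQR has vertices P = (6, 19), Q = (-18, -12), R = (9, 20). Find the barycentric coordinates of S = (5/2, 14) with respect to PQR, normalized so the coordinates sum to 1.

Signed area of the reference triangle: [PQR] = ½·(6·(-12−20) + (-18)·(20−19) + 9·(19−(-12))) = ½·(-192 − 18 + 279) = 69/2.
[SQR] = ½·((5/2)·(-12−20) + (-18)·(20−14) + 9·(14−(-12))) = ½·(-80 − 108 + 234) = 23, so the P-coordinate is 23/(69/2) = 2/3.
[PSR] = ½·(6·(14−20) + (5/2)·(20−19) + 9·(19−14)) = ½·(-36 + 5/2 + 45) = 23/4, so the Q-coordinate is 1/6.
[PQS] = ½·(6·(-12−14) + (-18)·(14−19) + (5/2)·(19−(-12))) = ½·(-156 + 90 + 155/2) = 23/4, so the R-coordinate is 1/6.
Check: 2/3 + 1/6 + 1/6 = 1.

(2/3, 1/6, 1/6)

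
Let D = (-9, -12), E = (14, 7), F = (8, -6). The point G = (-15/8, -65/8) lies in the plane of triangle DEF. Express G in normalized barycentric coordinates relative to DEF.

(5/8, 1/8, 1/4)

Signed area of the reference triangle: [DEF] = ½·((-9)·(7−(-6)) + 14·(-6−(-12)) + 8·(-12−7)) = ½·(-117 + 84 − 152) = -185/2.
[GEF] = ½·((-15/8)·(7−(-6)) + 14·(-6−(-65/8)) + 8·(-65/8−7)) = ½·(-195/8 + 119/4 − 121) = -925/16, so the D-coordinate is (-925/16)/(-185/2) = 5/8.
[DGF] = ½·((-9)·(-65/8−(-6)) + (-15/8)·(-6−(-12)) + 8·(-12−(-65/8))) = ½·(153/8 − 45/4 − 31) = -185/16, so the E-coordinate is 1/8.
[DEG] = ½·((-9)·(7−(-65/8)) + 14·(-65/8−(-12)) + (-15/8)·(-12−7)) = ½·(-1089/8 + 217/4 + 285/8) = -185/8, so the F-coordinate is 1/4.
Check: 5/8 + 1/8 + 1/4 = 1.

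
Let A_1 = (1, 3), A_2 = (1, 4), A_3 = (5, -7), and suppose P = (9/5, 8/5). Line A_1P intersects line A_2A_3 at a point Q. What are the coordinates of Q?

Barycentric coordinates of P with respect to A_1A_2A_3: (1/5, 3/5, 1/5).
On side A_2A_3 the A_1-coordinate is zero; dropping P's A_1-weight 1/5 and renormalizing the remaining 3/5 : 1/5 gives weights 3/4, 1/4 on A_2, A_3.
Q = (3/4)·(1, 4) + (1/4)·(5, -7) = (2, 5/4).

(2, 5/4)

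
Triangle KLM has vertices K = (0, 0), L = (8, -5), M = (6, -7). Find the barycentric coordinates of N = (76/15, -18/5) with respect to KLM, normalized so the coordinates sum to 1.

(1/3, 8/15, 2/15)

Signed area of the reference triangle: [KLM] = ½·(0·(-5−(-7)) + 8·(-7−0) + 6·(0−(-5))) = ½·(0 − 56 + 30) = -13.
[NLM] = ½·((76/15)·(-5−(-7)) + 8·(-7−(-18/5)) + 6·(-18/5−(-5))) = ½·(152/15 − 136/5 + 42/5) = -13/3, so the K-coordinate is (-13/3)/(-13) = 1/3.
[KNM] = ½·(0·(-18/5−(-7)) + (76/15)·(-7−0) + 6·(0−(-18/5))) = ½·(0 − 532/15 + 108/5) = -104/15, so the L-coordinate is 8/15.
[KLN] = ½·(0·(-5−(-18/5)) + 8·(-18/5−0) + (76/15)·(0−(-5))) = ½·(0 − 144/5 + 76/3) = -26/15, so the M-coordinate is 2/15.
Check: 1/3 + 8/15 + 2/15 = 1.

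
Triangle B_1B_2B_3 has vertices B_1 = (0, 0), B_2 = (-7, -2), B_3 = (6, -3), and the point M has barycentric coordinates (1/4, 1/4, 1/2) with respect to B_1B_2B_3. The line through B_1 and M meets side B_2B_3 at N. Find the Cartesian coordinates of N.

(5/3, -8/3)

Line B_1M meets B_2B_3 where the B_1-coordinate vanishes; zeroing M's B_1-weight and renormalizing leaves B_2, B_3-weights 1/4 : 1/2 → (1/3, 2/3).
So N = (1/3)·B_2 + (2/3)·B_3 = (5/3, -8/3).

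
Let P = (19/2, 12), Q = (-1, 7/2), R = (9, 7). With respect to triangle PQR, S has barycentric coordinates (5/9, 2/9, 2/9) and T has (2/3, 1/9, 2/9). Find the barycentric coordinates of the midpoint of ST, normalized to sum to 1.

(11/18, 1/6, 2/9)

Since both coordinate triples sum to 1, the midpoint's barycentrics are the componentwise average.
(5/9+2/3)/2 = 11/18; similarly 1/6 and 2/9.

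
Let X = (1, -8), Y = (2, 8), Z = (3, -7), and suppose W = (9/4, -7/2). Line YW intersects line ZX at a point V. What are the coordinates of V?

(7/3, -22/3)

Barycentric coordinates of W with respect to XYZ: (1/4, 1/4, 1/2).
On side ZX the Y-coordinate is zero; dropping W's Y-weight 1/4 and renormalizing the remaining 1/2 : 1/4 gives weights 2/3, 1/3 on Z, X.
V = (2/3)·(3, -7) + (1/3)·(1, -8) = (7/3, -22/3).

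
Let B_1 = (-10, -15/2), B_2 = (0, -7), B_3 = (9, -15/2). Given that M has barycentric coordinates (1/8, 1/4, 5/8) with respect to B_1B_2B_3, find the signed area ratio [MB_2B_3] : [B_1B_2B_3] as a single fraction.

The signed ratio [MB_2B_3]/[B_1B_2B_3] equals the barycentric coordinate of M at vertex B_1, which is 1/8.

1/8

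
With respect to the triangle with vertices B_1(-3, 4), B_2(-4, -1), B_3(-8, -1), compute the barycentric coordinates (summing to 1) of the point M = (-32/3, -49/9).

(-8/9, 4/9, 13/9)

Signed area of the reference triangle: [B_1B_2B_3] = ½·((-3)·(-1−(-1)) + (-4)·(-1−4) + (-8)·(4−(-1))) = ½·(0 + 20 − 40) = -10.
[MB_2B_3] = ½·((-32/3)·(-1−(-1)) + (-4)·(-1−(-49/9)) + (-8)·(-49/9−(-1))) = ½·(0 − 160/9 + 320/9) = 80/9, so the B_1-coordinate is (80/9)/(-10) = -8/9.
[B_1MB_3] = ½·((-3)·(-49/9−(-1)) + (-32/3)·(-1−4) + (-8)·(4−(-49/9))) = ½·(40/3 + 160/3 − 680/9) = -40/9, so the B_2-coordinate is 4/9.
[B_1B_2M] = ½·((-3)·(-1−(-49/9)) + (-4)·(-49/9−4) + (-32/3)·(4−(-1))) = ½·(-40/3 + 340/9 − 160/3) = -130/9, so the B_3-coordinate is 13/9.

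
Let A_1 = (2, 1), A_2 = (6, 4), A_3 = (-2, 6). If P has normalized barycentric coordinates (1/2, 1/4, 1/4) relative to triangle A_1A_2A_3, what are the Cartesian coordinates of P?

(2, 3)

P = (1/2)·A_1 + (1/4)·A_2 + (1/4)·A_3.
x-coordinate: (1/2)·2 + (1/4)·6 + (1/4)·(-2) = 2.
y-coordinate: (1/2)·1 + (1/4)·4 + (1/4)·6 = 3.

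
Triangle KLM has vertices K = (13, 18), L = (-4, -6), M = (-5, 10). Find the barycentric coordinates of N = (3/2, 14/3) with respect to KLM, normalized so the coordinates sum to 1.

Signed area of the reference triangle: [KLM] = ½·(13·(-6−10) + (-4)·(10−18) + (-5)·(18−(-6))) = ½·(-208 + 32 − 120) = -148.
[NLM] = ½·((3/2)·(-6−10) + (-4)·(10−(14/3)) + (-5)·(14/3−(-6))) = ½·(-24 − 64/3 − 160/3) = -148/3, so the K-coordinate is (-148/3)/(-148) = 1/3.
[KNM] = ½·(13·(14/3−10) + (3/2)·(10−18) + (-5)·(18−(14/3))) = ½·(-208/3 − 12 − 200/3) = -74, so the L-coordinate is 1/2.
[KLN] = ½·(13·(-6−(14/3)) + (-4)·(14/3−18) + (3/2)·(18−(-6))) = ½·(-416/3 + 160/3 + 36) = -74/3, so the M-coordinate is 1/6.
Check: 1/3 + 1/2 + 1/6 = 1.

(1/3, 1/2, 1/6)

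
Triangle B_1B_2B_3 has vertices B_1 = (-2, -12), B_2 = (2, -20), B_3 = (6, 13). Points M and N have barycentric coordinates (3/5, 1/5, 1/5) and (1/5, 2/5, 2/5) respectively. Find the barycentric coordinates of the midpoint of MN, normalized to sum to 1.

Since both coordinate triples sum to 1, the midpoint's barycentrics are the componentwise average.
(3/5+1/5)/2 = 2/5; similarly 3/10 and 3/10.

(2/5, 3/10, 3/10)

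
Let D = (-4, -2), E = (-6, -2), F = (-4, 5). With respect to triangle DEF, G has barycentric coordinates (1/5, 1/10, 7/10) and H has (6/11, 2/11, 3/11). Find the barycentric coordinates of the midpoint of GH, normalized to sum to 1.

Since both coordinate triples sum to 1, the midpoint's barycentrics are the componentwise average.
(1/5+6/11)/2 = 41/110; similarly 31/220 and 107/220.

(41/110, 31/220, 107/220)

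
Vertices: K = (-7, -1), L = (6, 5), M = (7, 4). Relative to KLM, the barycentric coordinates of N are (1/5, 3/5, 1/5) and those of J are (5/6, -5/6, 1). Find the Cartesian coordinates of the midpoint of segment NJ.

(-7/60, 13/10)

Barycentric coordinates of the midpoint are the average: (31/60, -7/60, 3/5).
Converting: (31/60)·K + (-7/60)·L + (3/5)·M = (-7/60, 13/10).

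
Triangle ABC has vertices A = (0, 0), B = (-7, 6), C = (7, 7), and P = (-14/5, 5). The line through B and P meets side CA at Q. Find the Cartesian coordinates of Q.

Barycentric coordinates of P with respect to ABC: (1/5, 3/5, 1/5).
On side CA the B-coordinate is zero; dropping P's B-weight 3/5 and renormalizing the remaining 1/5 : 1/5 gives weights 1/2, 1/2 on C, A.
Q = (1/2)·(7, 7) + (1/2)·(0, 0) = (7/2, 7/2).

(7/2, 7/2)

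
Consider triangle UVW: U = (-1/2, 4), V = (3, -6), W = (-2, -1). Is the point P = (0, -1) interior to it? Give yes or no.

Barycentric coordinates of P: (4/13, 4/13, 5/13).
The three coordinates are positive, positive, positive; a point is interior exactly when all three are positive.

yes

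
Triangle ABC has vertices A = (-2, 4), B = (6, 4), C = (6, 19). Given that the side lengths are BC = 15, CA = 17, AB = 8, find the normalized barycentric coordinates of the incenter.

(3/8, 17/40, 1/5)

The incenter has barycentric coordinates proportional to the opposite side lengths: (15 : 17 : 8).
Normalizing by 15+17+8 = 40 gives (3/8, 17/40, 1/5).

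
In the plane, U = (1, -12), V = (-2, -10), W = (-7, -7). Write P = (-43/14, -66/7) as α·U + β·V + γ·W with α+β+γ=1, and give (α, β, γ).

Signed area of the reference triangle: [UVW] = ½·(1·(-10−(-7)) + (-2)·(-7−(-12)) + (-7)·(-12−(-10))) = ½·(-3 − 10 + 14) = 1/2.
[PVW] = ½·((-43/14)·(-10−(-7)) + (-2)·(-7−(-66/7)) + (-7)·(-66/7−(-10))) = ½·(129/14 − 34/7 − 4) = 5/28, so the U-coordinate is (5/28)/(1/2) = 5/14.
[UPW] = ½·(1·(-66/7−(-7)) + (-43/14)·(-7−(-12)) + (-7)·(-12−(-66/7))) = ½·(-17/7 − 215/14 + 18) = 3/28, so the V-coordinate is 3/14.
[UVP] = ½·(1·(-10−(-66/7)) + (-2)·(-66/7−(-12)) + (-43/14)·(-12−(-10))) = ½·(-4/7 − 36/7 + 43/7) = 3/14, so the W-coordinate is 3/7.
Check: 5/14 + 3/14 + 3/7 = 1.

(5/14, 3/14, 3/7)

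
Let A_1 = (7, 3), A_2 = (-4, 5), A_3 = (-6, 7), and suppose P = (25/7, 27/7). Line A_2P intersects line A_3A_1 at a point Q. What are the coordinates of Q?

Barycentric coordinates of P with respect to A_1A_2A_3: (5/7, 1/7, 1/7).
On side A_3A_1 the A_2-coordinate is zero; dropping P's A_2-weight 1/7 and renormalizing the remaining 1/7 : 5/7 gives weights 1/6, 5/6 on A_3, A_1.
Q = (1/6)·(-6, 7) + (5/6)·(7, 3) = (29/6, 11/3).

(29/6, 11/3)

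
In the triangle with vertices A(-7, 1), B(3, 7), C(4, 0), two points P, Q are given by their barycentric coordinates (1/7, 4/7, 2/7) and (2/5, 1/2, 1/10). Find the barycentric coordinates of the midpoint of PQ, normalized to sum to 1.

Since both coordinate triples sum to 1, the midpoint's barycentrics are the componentwise average.
(1/7+2/5)/2 = 19/70; similarly 15/28 and 27/140.

(19/70, 15/28, 27/140)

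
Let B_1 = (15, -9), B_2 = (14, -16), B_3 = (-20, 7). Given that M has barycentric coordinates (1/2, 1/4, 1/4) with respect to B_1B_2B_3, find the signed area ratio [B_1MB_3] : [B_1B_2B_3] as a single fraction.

The signed ratio [B_1MB_3]/[B_1B_2B_3] equals the barycentric coordinate of M at vertex B_2, which is 1/4.

1/4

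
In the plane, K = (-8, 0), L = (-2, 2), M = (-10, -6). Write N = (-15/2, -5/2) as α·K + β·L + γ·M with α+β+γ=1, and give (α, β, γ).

Signed area of the reference triangle: [KLM] = ½·((-8)·(2−(-6)) + (-2)·(-6−0) + (-10)·(0−2)) = ½·(-64 + 12 + 20) = -16.
[NLM] = ½·((-15/2)·(2−(-6)) + (-2)·(-6−(-5/2)) + (-10)·(-5/2−2)) = ½·(-60 + 7 + 45) = -4, so the K-coordinate is (-4)/(-16) = 1/4.
[KNM] = ½·((-8)·(-5/2−(-6)) + (-15/2)·(-6−0) + (-10)·(0−(-5/2))) = ½·(-28 + 45 − 25) = -4, so the L-coordinate is 1/4.
[KLN] = ½·((-8)·(2−(-5/2)) + (-2)·(-5/2−0) + (-15/2)·(0−2)) = ½·(-36 + 5 + 15) = -8, so the M-coordinate is 1/2.

(1/4, 1/4, 1/2)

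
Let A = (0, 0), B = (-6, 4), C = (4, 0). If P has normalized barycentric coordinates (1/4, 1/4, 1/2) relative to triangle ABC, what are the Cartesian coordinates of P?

P = (1/4)·A + (1/4)·B + (1/2)·C.
x-coordinate: (1/4)·0 + (1/4)·(-6) + (1/2)·4 = 1/2.
y-coordinate: (1/4)·0 + (1/4)·4 + (1/2)·0 = 1.

(1/2, 1)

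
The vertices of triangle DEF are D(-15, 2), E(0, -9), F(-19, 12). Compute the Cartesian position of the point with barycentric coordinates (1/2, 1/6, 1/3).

(-83/6, 7/2)

G = (1/2)·D + (1/6)·E + (1/3)·F.
x-coordinate: (1/2)·(-15) + (1/6)·0 + (1/3)·(-19) = -83/6.
y-coordinate: (1/2)·2 + (1/6)·(-9) + (1/3)·12 = 7/2.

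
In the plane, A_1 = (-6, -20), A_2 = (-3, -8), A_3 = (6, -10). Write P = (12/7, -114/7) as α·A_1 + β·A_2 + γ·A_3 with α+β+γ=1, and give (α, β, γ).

(4/7, -2/7, 5/7)

Signed area of the reference triangle: [A_1A_2A_3] = ½·((-6)·(-8−(-10)) + (-3)·(-10−(-20)) + 6·(-20−(-8))) = ½·(-12 − 30 − 72) = -57.
[PA_2A_3] = ½·((12/7)·(-8−(-10)) + (-3)·(-10−(-114/7)) + 6·(-114/7−(-8))) = ½·(24/7 − 132/7 − 348/7) = -228/7, so the A_1-coordinate is (-228/7)/(-57) = 4/7.
[A_1PA_3] = ½·((-6)·(-114/7−(-10)) + (12/7)·(-10−(-20)) + 6·(-20−(-114/7))) = ½·(264/7 + 120/7 − 156/7) = 114/7, so the A_2-coordinate is -2/7.
[A_1A_2P] = ½·((-6)·(-8−(-114/7)) + (-3)·(-114/7−(-20)) + (12/7)·(-20−(-8))) = ½·(-348/7 − 78/7 − 144/7) = -285/7, so the A_3-coordinate is 5/7.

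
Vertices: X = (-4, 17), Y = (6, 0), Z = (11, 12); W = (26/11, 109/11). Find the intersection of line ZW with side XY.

Barycentric coordinates of W with respect to XYZ: (5/11, 4/11, 2/11).
On side XY the Z-coordinate is zero; dropping W's Z-weight 2/11 and renormalizing the remaining 5/11 : 4/11 gives weights 5/9, 4/9 on X, Y.
V = (5/9)·(-4, 17) + (4/9)·(6, 0) = (4/9, 85/9).

(4/9, 85/9)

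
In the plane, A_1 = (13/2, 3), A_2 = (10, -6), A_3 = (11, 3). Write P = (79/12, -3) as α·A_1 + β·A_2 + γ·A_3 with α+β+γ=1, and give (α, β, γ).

Signed area of the reference triangle: [A_1A_2A_3] = ½·((13/2)·(-6−3) + 10·(3−3) + 11·(3−(-6))) = ½·(-117/2 + 0 + 99) = 81/4.
[PA_2A_3] = ½·((79/12)·(-6−3) + 10·(3−(-3)) + 11·(-3−(-6))) = ½·(-237/4 + 60 + 33) = 135/8, so the A_1-coordinate is (135/8)/(81/4) = 5/6.
[A_1PA_3] = ½·((13/2)·(-3−3) + (79/12)·(3−3) + 11·(3−(-3))) = ½·(-39 + 0 + 66) = 27/2, so the A_2-coordinate is 2/3.
[A_1A_2P] = ½·((13/2)·(-6−(-3)) + 10·(-3−3) + (79/12)·(3−(-6))) = ½·(-39/2 − 60 + 237/4) = -81/8, so the A_3-coordinate is -1/2.

(5/6, 2/3, -1/2)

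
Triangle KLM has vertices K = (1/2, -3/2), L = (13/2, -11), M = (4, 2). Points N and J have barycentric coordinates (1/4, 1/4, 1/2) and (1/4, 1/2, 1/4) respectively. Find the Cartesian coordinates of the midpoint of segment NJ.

Barycentric coordinates of the midpoint are the average: (1/4, 3/8, 3/8).
Converting: (1/4)·K + (3/8)·L + (3/8)·M = (65/16, -15/4).

(65/16, -15/4)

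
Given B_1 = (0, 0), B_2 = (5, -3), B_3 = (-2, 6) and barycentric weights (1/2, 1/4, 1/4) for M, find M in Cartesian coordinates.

(3/4, 3/4)

M = (1/2)·B_1 + (1/4)·B_2 + (1/4)·B_3.
x-coordinate: (1/2)·0 + (1/4)·5 + (1/4)·(-2) = 3/4.
y-coordinate: (1/2)·0 + (1/4)·(-3) + (1/4)·6 = 3/4.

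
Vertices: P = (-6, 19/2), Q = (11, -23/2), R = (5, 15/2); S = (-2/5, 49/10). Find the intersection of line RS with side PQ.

Barycentric coordinates of S with respect to PQR: (3/5, 1/5, 1/5).
On side PQ the R-coordinate is zero; dropping S's R-weight 1/5 and renormalizing the remaining 3/5 : 1/5 gives weights 3/4, 1/4 on P, Q.
T = (3/4)·(-6, 19/2) + (1/4)·(11, -23/2) = (-7/4, 17/4).

(-7/4, 17/4)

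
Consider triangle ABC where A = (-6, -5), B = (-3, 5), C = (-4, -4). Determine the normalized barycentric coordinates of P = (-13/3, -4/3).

Signed area of the reference triangle: [ABC] = ½·((-6)·(5−(-4)) + (-3)·(-4−(-5)) + (-4)·(-5−5)) = ½·(-54 − 3 + 40) = -17/2.
[PBC] = ½·((-13/3)·(5−(-4)) + (-3)·(-4−(-4/3)) + (-4)·(-4/3−5)) = ½·(-39 + 8 + 76/3) = -17/6, so the A-coordinate is (-17/6)/(-17/2) = 1/3.
[APC] = ½·((-6)·(-4/3−(-4)) + (-13/3)·(-4−(-5)) + (-4)·(-5−(-4/3))) = ½·(-16 − 13/3 + 44/3) = -17/6, so the B-coordinate is 1/3.
[ABP] = ½·((-6)·(5−(-4/3)) + (-3)·(-4/3−(-5)) + (-13/3)·(-5−5)) = ½·(-38 − 11 + 130/3) = -17/6, so the C-coordinate is 1/3.

(1/3, 1/3, 1/3)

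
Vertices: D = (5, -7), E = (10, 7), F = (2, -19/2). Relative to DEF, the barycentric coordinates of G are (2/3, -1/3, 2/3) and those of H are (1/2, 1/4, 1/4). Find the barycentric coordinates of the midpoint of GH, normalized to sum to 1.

(7/12, -1/24, 11/24)

Since both coordinate triples sum to 1, the midpoint's barycentrics are the componentwise average.
(2/3+1/2)/2 = 7/12; similarly -1/24 and 11/24.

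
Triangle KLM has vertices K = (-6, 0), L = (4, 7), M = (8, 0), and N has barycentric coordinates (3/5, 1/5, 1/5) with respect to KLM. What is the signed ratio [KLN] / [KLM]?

1/5

The signed ratio [KLN]/[KLM] equals the barycentric coordinate of N at vertex M, which is 1/5.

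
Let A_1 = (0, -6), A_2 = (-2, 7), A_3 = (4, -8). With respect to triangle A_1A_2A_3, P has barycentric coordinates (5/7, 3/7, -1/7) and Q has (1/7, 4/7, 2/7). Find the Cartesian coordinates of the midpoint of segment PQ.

Barycentric coordinates of the midpoint are the average: (3/7, 1/2, 1/14).
Converting: (3/7)·A_1 + (1/2)·A_2 + (1/14)·A_3 = (-5/7, 5/14).

(-5/7, 5/14)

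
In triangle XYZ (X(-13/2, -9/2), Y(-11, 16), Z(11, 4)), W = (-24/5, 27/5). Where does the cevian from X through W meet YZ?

(-11/3, 12)

Barycentric coordinates of W with respect to XYZ: (2/5, 2/5, 1/5).
On side YZ the X-coordinate is zero; dropping W's X-weight 2/5 and renormalizing the remaining 2/5 : 1/5 gives weights 2/3, 1/3 on Y, Z.
V = (2/3)·(-11, 16) + (1/3)·(11, 4) = (-11/3, 12).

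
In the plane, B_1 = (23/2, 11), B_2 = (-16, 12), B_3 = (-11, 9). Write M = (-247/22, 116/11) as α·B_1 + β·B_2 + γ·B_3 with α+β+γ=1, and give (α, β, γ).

Signed area of the reference triangle: [B_1B_2B_3] = ½·((23/2)·(12−9) + (-16)·(9−11) + (-11)·(11−12)) = ½·(69/2 + 32 + 11) = 155/4.
[MB_2B_3] = ½·((-247/22)·(12−9) + (-16)·(9−(116/11)) + (-11)·(116/11−12)) = ½·(-741/22 + 272/11 + 16) = 155/44, so the B_1-coordinate is (155/44)/(155/4) = 1/11.
[B_1MB_3] = ½·((23/2)·(116/11−9) + (-247/22)·(9−11) + (-11)·(11−(116/11))) = ½·(391/22 + 247/11 − 5) = 775/44, so the B_2-coordinate is 5/11.
[B_1B_2M] = ½·((23/2)·(12−(116/11)) + (-16)·(116/11−11) + (-247/22)·(11−12)) = ½·(184/11 + 80/11 + 247/22) = 775/44, so the B_3-coordinate is 5/11.

(1/11, 5/11, 5/11)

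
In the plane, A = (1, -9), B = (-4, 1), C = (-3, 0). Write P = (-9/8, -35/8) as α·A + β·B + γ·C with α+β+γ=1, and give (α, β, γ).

Signed area of the reference triangle: [ABC] = ½·(1·(1−0) + (-4)·(0−(-9)) + (-3)·(-9−1)) = ½·(1 − 36 + 30) = -5/2.
[PBC] = ½·((-9/8)·(1−0) + (-4)·(0−(-35/8)) + (-3)·(-35/8−1)) = ½·(-9/8 − 35/2 + 129/8) = -5/4, so the A-coordinate is (-5/4)/(-5/2) = 1/2.
[APC] = ½·(1·(-35/8−0) + (-9/8)·(0−(-9)) + (-3)·(-9−(-35/8))) = ½·(-35/8 − 81/8 + 111/8) = -5/16, so the B-coordinate is 1/8.
[ABP] = ½·(1·(1−(-35/8)) + (-4)·(-35/8−(-9)) + (-9/8)·(-9−1)) = ½·(43/8 − 37/2 + 45/4) = -15/16, so the C-coordinate is 3/8.

(1/2, 1/8, 3/8)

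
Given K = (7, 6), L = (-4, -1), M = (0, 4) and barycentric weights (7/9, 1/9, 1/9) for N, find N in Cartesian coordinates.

N = (7/9)·K + (1/9)·L + (1/9)·M.
x-coordinate: (7/9)·7 + (1/9)·(-4) + (1/9)·0 = 5.
y-coordinate: (7/9)·6 + (1/9)·(-1) + (1/9)·4 = 5.

(5, 5)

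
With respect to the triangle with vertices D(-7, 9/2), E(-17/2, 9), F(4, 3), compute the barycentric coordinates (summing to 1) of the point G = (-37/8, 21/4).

Signed area of the reference triangle: [DEF] = ½·((-7)·(9−3) + (-17/2)·(3−(9/2)) + 4·(9/2−9)) = ½·(-42 + 51/4 − 18) = -189/8.
[GEF] = ½·((-37/8)·(9−3) + (-17/2)·(3−(21/4)) + 4·(21/4−9)) = ½·(-111/4 + 153/8 − 15) = -189/16, so the D-coordinate is (-189/16)/(-189/8) = 1/2.
[DGF] = ½·((-7)·(21/4−3) + (-37/8)·(3−(9/2)) + 4·(9/2−(21/4))) = ½·(-63/4 + 111/16 − 3) = -189/32, so the E-coordinate is 1/4.
[DEG] = ½·((-7)·(9−(21/4)) + (-17/2)·(21/4−(9/2)) + (-37/8)·(9/2−9)) = ½·(-105/4 − 51/8 + 333/16) = -189/32, so the F-coordinate is 1/4.
Check: 1/2 + 1/4 + 1/4 = 1.

(1/2, 1/4, 1/4)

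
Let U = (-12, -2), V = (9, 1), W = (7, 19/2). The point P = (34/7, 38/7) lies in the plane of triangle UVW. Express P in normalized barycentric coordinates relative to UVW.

Signed area of the reference triangle: [UVW] = ½·((-12)·(1−(19/2)) + 9·(19/2−(-2)) + 7·(-2−1)) = ½·(102 + 207/2 − 21) = 369/4.
[PVW] = ½·((34/7)·(1−(19/2)) + 9·(19/2−(38/7)) + 7·(38/7−1)) = ½·(-289/7 + 513/14 + 31) = 369/28, so the U-coordinate is (369/28)/(369/4) = 1/7.
[UPW] = ½·((-12)·(38/7−(19/2)) + (34/7)·(19/2−(-2)) + 7·(-2−(38/7))) = ½·(342/7 + 391/7 − 52) = 369/14, so the V-coordinate is 2/7.
[UVP] = ½·((-12)·(1−(38/7)) + 9·(38/7−(-2)) + (34/7)·(-2−1)) = ½·(372/7 + 468/7 − 102/7) = 369/7, so the W-coordinate is 4/7.
Check: 1/7 + 2/7 + 4/7 = 1.

(1/7, 2/7, 4/7)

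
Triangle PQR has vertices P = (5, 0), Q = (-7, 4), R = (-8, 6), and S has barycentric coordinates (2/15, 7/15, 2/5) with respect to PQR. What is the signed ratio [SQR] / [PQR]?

2/15

The signed ratio [SQR]/[PQR] equals the barycentric coordinate of S at vertex P, which is 2/15.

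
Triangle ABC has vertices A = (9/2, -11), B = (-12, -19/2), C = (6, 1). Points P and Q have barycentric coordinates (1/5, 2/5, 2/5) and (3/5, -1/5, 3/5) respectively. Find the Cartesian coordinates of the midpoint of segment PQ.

Barycentric coordinates of the midpoint are the average: (2/5, 1/10, 1/2).
Converting: (2/5)·A + (1/10)·B + (1/2)·C = (18/5, -97/20).

(18/5, -97/20)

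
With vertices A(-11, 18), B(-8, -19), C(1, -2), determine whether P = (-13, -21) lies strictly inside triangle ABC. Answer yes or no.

no

Barycentric coordinates of P: (67/384, 127/96, -191/384).
The three coordinates are positive, positive, negative; a point is interior exactly when all three are positive.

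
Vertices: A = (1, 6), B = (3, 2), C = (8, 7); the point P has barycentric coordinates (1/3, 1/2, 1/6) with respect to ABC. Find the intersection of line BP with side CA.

(10/3, 19/3)

Line BP meets CA where the B-coordinate vanishes; zeroing P's B-weight and renormalizing leaves C, A-weights 1/6 : 1/3 → (1/3, 2/3).
So Q = (1/3)·C + (2/3)·A = (10/3, 19/3).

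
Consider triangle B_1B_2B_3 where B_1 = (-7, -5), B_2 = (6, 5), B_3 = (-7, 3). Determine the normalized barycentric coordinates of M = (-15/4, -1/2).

Signed area of the reference triangle: [B_1B_2B_3] = ½·((-7)·(5−3) + 6·(3−(-5)) + (-7)·(-5−5)) = ½·(-14 + 48 + 70) = 52.
[MB_2B_3] = ½·((-15/4)·(5−3) + 6·(3−(-1/2)) + (-7)·(-1/2−5)) = ½·(-15/2 + 21 + 77/2) = 26, so the B_1-coordinate is 26/52 = 1/2.
[B_1MB_3] = ½·((-7)·(-1/2−3) + (-15/4)·(3−(-5)) + (-7)·(-5−(-1/2))) = ½·(49/2 − 30 + 63/2) = 13, so the B_2-coordinate is 1/4.
[B_1B_2M] = ½·((-7)·(5−(-1/2)) + 6·(-1/2−(-5)) + (-15/4)·(-5−5)) = ½·(-77/2 + 27 + 75/2) = 13, so the B_3-coordinate is 1/4.
Check: 1/2 + 1/4 + 1/4 = 1.

(1/2, 1/4, 1/4)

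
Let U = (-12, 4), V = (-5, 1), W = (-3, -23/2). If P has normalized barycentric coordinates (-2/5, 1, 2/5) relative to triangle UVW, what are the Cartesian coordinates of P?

(-7/5, -26/5)

P = (-2/5)·U + 1·V + (2/5)·W.
x-coordinate: (-2/5)·(-12) + 1·(-5) + (2/5)·(-3) = -7/5.
y-coordinate: (-2/5)·4 + 1·1 + (2/5)·(-23/2) = -26/5.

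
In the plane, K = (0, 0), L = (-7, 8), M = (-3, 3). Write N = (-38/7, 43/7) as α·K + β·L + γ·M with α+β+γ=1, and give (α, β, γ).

(1/7, 5/7, 1/7)

Signed area of the reference triangle: [KLM] = ½·(0·(8−3) + (-7)·(3−0) + (-3)·(0−8)) = ½·(0 − 21 + 24) = 3/2.
[NLM] = ½·((-38/7)·(8−3) + (-7)·(3−(43/7)) + (-3)·(43/7−8)) = ½·(-190/7 + 22 + 39/7) = 3/14, so the K-coordinate is (3/14)/(3/2) = 1/7.
[KNM] = ½·(0·(43/7−3) + (-38/7)·(3−0) + (-3)·(0−(43/7))) = ½·(0 − 114/7 + 129/7) = 15/14, so the L-coordinate is 5/7.
[KLN] = ½·(0·(8−(43/7)) + (-7)·(43/7−0) + (-38/7)·(0−8)) = ½·(0 − 43 + 304/7) = 3/14, so the M-coordinate is 1/7.
Check: 1/7 + 5/7 + 1/7 = 1.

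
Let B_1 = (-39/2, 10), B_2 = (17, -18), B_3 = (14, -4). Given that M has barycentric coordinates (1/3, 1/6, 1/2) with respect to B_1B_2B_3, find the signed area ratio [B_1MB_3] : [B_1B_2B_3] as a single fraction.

1/6

The signed ratio [B_1MB_3]/[B_1B_2B_3] equals the barycentric coordinate of M at vertex B_2, which is 1/6.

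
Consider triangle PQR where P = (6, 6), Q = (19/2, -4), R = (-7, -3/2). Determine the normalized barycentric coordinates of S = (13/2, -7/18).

Signed area of the reference triangle: [PQR] = ½·(6·(-4−(-3/2)) + (19/2)·(-3/2−6) + (-7)·(6−(-4))) = ½·(-15 − 285/4 − 70) = -625/8.
[SQR] = ½·((13/2)·(-4−(-3/2)) + (19/2)·(-3/2−(-7/18)) + (-7)·(-7/18−(-4))) = ½·(-65/4 − 95/9 − 455/18) = -625/24, so the P-coordinate is (-625/24)/(-625/8) = 1/3.
[PSR] = ½·(6·(-7/18−(-3/2)) + (13/2)·(-3/2−6) + (-7)·(6−(-7/18))) = ½·(20/3 − 195/4 − 805/18) = -3125/72, so the Q-coordinate is 5/9.
[PQS] = ½·(6·(-4−(-7/18)) + (19/2)·(-7/18−6) + (13/2)·(6−(-4))) = ½·(-65/3 − 2185/36 + 65) = -625/72, so the R-coordinate is 1/9.
Check: 1/3 + 5/9 + 1/9 = 1.

(1/3, 5/9, 1/9)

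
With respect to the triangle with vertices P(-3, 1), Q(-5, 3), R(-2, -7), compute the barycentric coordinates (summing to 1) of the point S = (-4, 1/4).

Signed area of the reference triangle: [PQR] = ½·((-3)·(3−(-7)) + (-5)·(-7−1) + (-2)·(1−3)) = ½·(-30 + 40 + 4) = 7.
[SQR] = ½·((-4)·(3−(-7)) + (-5)·(-7−(1/4)) + (-2)·(1/4−3)) = ½·(-40 + 145/4 + 11/2) = 7/8, so the P-coordinate is (7/8)/7 = 1/8.
[PSR] = ½·((-3)·(1/4−(-7)) + (-4)·(-7−1) + (-2)·(1−(1/4))) = ½·(-87/4 + 32 − 3/2) = 35/8, so the Q-coordinate is 5/8.
[PQS] = ½·((-3)·(3−(1/4)) + (-5)·(1/4−1) + (-4)·(1−3)) = ½·(-33/4 + 15/4 + 8) = 7/4, so the R-coordinate is 1/4.
Check: 1/8 + 5/8 + 1/4 = 1.

(1/8, 5/8, 1/4)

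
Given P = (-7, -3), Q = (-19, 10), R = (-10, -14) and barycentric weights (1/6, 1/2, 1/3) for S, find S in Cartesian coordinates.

S = (1/6)·P + (1/2)·Q + (1/3)·R.
x-coordinate: (1/6)·(-7) + (1/2)·(-19) + (1/3)·(-10) = -14.
y-coordinate: (1/6)·(-3) + (1/2)·10 + (1/3)·(-14) = -1/6.

(-14, -1/6)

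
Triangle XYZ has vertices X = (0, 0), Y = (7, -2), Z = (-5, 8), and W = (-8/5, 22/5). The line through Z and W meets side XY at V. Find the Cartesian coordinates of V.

Barycentric coordinates of W with respect to XYZ: (1/5, 1/5, 3/5).
On side XY the Z-coordinate is zero; dropping W's Z-weight 3/5 and renormalizing the remaining 1/5 : 1/5 gives weights 1/2, 1/2 on X, Y.
V = (1/2)·(0, 0) + (1/2)·(7, -2) = (7/2, -1).

(7/2, -1)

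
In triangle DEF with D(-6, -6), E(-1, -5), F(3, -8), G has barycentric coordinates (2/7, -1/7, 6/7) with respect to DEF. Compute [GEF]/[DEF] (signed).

2/7

The signed ratio [GEF]/[DEF] equals the barycentric coordinate of G at vertex D, which is 2/7.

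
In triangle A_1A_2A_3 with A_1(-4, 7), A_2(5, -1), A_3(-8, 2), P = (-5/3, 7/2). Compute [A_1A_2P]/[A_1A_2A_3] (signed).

1/6

[A_1A_2A_3] = ½·((-4)·(-1−2) + 5·(2−7) + (-8)·(7−(-1))) = ½·(12 − 25 − 64) = -77/2.
[A_1A_2P] = ½·((-4)·(-1−(7/2)) + 5·(7/2−7) + (-5/3)·(7−(-1))) = ½·(18 − 35/2 − 40/3) = -77/12, so the ratio is (-77/12)/(-77/2) = 1/6.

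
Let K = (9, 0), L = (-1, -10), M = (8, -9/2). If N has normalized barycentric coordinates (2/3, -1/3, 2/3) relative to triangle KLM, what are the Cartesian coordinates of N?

N = (2/3)·K + (-1/3)·L + (2/3)·M.
x-coordinate: (2/3)·9 + (-1/3)·(-1) + (2/3)·8 = 35/3.
y-coordinate: (2/3)·0 + (-1/3)·(-10) + (2/3)·(-9/2) = 1/3.

(35/3, 1/3)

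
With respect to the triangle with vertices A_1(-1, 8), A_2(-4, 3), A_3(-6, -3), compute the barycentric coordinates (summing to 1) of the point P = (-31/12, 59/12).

(7/12, 1/4, 1/6)

Signed area of the reference triangle: [A_1A_2A_3] = ½·((-1)·(3−(-3)) + (-4)·(-3−8) + (-6)·(8−3)) = ½·(-6 + 44 − 30) = 4.
[PA_2A_3] = ½·((-31/12)·(3−(-3)) + (-4)·(-3−(59/12)) + (-6)·(59/12−3)) = ½·(-31/2 + 95/3 − 23/2) = 7/3, so the A_1-coordinate is (7/3)/4 = 7/12.
[A_1PA_3] = ½·((-1)·(59/12−(-3)) + (-31/12)·(-3−8) + (-6)·(8−(59/12))) = ½·(-95/12 + 341/12 − 37/2) = 1, so the A_2-coordinate is 1/4.
[A_1A_2P] = ½·((-1)·(3−(59/12)) + (-4)·(59/12−8) + (-31/12)·(8−3)) = ½·(23/12 + 37/3 − 155/12) = 2/3, so the A_3-coordinate is 1/6.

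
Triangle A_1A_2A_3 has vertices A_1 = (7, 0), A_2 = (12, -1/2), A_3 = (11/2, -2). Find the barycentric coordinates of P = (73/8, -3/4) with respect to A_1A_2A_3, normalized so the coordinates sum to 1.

Signed area of the reference triangle: [A_1A_2A_3] = ½·(7·(-1/2−(-2)) + 12·(-2−0) + (11/2)·(0−(-1/2))) = ½·(21/2 − 24 + 11/4) = -43/8.
[PA_2A_3] = ½·((73/8)·(-1/2−(-2)) + 12·(-2−(-3/4)) + (11/2)·(-3/4−(-1/2))) = ½·(219/16 − 15 − 11/8) = -43/32, so the A_1-coordinate is (-43/32)/(-43/8) = 1/4.
[A_1PA_3] = ½·(7·(-3/4−(-2)) + (73/8)·(-2−0) + (11/2)·(0−(-3/4))) = ½·(35/4 − 73/4 + 33/8) = -43/16, so the A_2-coordinate is 1/2.
[A_1A_2P] = ½·(7·(-1/2−(-3/4)) + 12·(-3/4−0) + (73/8)·(0−(-1/2))) = ½·(7/4 − 9 + 73/16) = -43/32, so the A_3-coordinate is 1/4.

(1/4, 1/2, 1/4)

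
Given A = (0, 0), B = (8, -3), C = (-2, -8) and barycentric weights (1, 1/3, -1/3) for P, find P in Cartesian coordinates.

P = 1·A + (1/3)·B + (-1/3)·C.
x-coordinate: 1·0 + (1/3)·8 + (-1/3)·(-2) = 10/3.
y-coordinate: 1·0 + (1/3)·(-3) + (-1/3)·(-8) = 5/3.

(10/3, 5/3)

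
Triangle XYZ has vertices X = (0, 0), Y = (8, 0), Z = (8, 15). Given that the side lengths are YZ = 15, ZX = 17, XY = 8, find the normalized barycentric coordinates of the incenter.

(3/8, 17/40, 1/5)

The incenter has barycentric coordinates proportional to the opposite side lengths: (15 : 17 : 8).
Normalizing by 15+17+8 = 40 gives (3/8, 17/40, 1/5).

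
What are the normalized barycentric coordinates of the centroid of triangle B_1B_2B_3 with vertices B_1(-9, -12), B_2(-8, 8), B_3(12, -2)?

(1/3, 1/3, 1/3)

The centroid is the average of the vertices, so each weight is 1/3.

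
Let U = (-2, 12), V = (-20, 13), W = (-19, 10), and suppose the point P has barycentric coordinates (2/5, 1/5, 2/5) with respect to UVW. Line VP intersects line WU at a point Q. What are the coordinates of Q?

Line VP meets WU where the V-coordinate vanishes; zeroing P's V-weight and renormalizing leaves W, U-weights 2/5 : 2/5 → (1/2, 1/2).
So Q = (1/2)·W + (1/2)·U = (-21/2, 11).

(-21/2, 11)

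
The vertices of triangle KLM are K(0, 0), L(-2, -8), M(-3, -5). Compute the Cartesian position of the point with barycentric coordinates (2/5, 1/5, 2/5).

(-8/5, -18/5)

N = (2/5)·K + (1/5)·L + (2/5)·M.
x-coordinate: (2/5)·0 + (1/5)·(-2) + (2/5)·(-3) = -8/5.
y-coordinate: (2/5)·0 + (1/5)·(-8) + (2/5)·(-5) = -18/5.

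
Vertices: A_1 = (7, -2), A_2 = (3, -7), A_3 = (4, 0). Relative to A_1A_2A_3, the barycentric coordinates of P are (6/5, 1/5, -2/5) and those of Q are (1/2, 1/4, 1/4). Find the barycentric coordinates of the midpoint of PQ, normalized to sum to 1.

Since both coordinate triples sum to 1, the midpoint's barycentrics are the componentwise average.
(6/5+1/2)/2 = 17/20; similarly 9/40 and -3/40.

(17/20, 9/40, -3/40)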